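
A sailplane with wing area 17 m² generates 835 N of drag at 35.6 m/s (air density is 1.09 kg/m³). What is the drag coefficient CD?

CD = 0.0711

From D = ½ρv²S·CD, rearranging gives CD = 2D/(ρv²S).
CD = 2 × 835 / (1.09 × 35.6² × 17) = 0.0711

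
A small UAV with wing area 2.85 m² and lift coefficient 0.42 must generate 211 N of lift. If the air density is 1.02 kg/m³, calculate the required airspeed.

L = ½ρv²S·CL ⇒ v = √(2L/(ρ·S·CL))
v = √(2 × 211 / (1.02 × 2.85 × 0.42)) = √345.6 = 18.6 m/s

v = 18.6 m/s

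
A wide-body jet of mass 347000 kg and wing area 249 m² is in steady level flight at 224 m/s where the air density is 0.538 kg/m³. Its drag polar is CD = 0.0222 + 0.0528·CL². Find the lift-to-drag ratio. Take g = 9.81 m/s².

Weight W = mg = 347000 × 9.81 = 3.4041×10^6 N; in level flight L = W.
Dynamic pressure q = 0.5 × 0.538 × 224² = 13500 Pa.
Required CL = L/(qS) = 3.4041×10^6/(13500·249) = 1.013.
CD = 0.0222 + 0.0528 × 1.013² = 0.07637.
L/D = CL/CD = 1.013 / 0.07637 = 13.3

L/D = 13.3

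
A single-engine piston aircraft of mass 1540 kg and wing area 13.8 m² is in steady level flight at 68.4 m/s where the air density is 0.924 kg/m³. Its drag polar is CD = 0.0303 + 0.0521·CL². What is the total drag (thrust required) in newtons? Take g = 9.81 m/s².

Weight W = mg = 1540 × 9.81 = 15107 N; in level flight L = W.
Dynamic pressure q = 0.5 × 0.924 × 68.4² = 2161 Pa.
CL = W/(q·S) = 15107 / (2161 × 13.8) = 0.5065.
CD = 0.0303 + 0.0521 × 0.5065² = 0.04366.
D = q·S·CD = 2161 × 13.8 × 0.04366 = 1302 N

D = 1300 N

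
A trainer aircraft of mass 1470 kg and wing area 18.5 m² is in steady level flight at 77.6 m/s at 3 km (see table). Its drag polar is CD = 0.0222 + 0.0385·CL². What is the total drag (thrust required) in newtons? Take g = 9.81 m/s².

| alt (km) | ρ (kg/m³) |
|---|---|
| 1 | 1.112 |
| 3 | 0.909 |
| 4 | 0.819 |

At 3 km, from the table: ρ = 0.909 kg/m³.
Level flight ⇒ L = W = m·g = 1470 × 9.81 = 14421 N.
Dynamic pressure q = 0.5 × 0.909 × 77.6² = 2737 Pa.
Required CL = L/(qS) = 14421/(2737·18.5) = 0.2848.
CD = 0.0222 + 0.0385 × 0.2848² = 0.02532.
D = q·S·CD = 2737 × 18.5 × 0.02532 = 1282 N

D = 1280 N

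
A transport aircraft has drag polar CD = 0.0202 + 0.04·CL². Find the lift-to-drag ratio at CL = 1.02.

L/D = 16.5

CD = 0.0202 + 0.04 × 1.02² = 0.06182
L/D = CL/CD = 1.02 / 0.06182 = 16.5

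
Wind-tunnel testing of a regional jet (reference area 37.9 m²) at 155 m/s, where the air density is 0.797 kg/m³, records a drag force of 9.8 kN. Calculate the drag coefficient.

From D = ½ρv²S·CD, rearranging gives CD = 2D/(ρv²S).
CD = 2 × 9800 / (0.797 × 155² × 37.9) = 0.027

CD = 0.027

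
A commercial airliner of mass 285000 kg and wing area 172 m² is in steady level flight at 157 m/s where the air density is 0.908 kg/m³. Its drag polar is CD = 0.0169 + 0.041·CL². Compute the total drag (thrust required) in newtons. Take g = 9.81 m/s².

Weight W = mg = 285000 × 9.81 = 2.7958×10^6 N; in level flight L = W.
Dynamic pressure q = 0.5 × 0.908 × 157² = 11190 Pa.
CL = 2W/(ρv²S) = 2×2.7958×10^6/(0.908×157²×172) = 1.453.
CD = 0.0169 + 0.041 × 1.453² = 0.1034.
D = q·S·CD = 11190 × 172 × 0.1034 = 1.99×10^5 N

D = 1.99×10^5 N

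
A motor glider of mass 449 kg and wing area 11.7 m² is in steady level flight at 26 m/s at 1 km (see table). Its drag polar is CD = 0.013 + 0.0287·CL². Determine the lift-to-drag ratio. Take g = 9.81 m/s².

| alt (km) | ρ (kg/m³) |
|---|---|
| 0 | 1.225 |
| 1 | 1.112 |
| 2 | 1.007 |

L/D = 24

At 1 km, from the table: ρ = 1.112 kg/m³.
Level flight ⇒ L = W = m·g = 449 × 9.81 = 4404.7 N.
q = ½ρv² = ½ × 1.112 × 26² = 375.9 Pa.
CL = 2W/(ρv²S) = 2×4404.7/(1.112×26²×11.7) = 1.002.
CD = 0.013 + 0.0287 × 1.002² = 0.04179.
L/D = CL/CD = 1.002 / 0.04179 = 24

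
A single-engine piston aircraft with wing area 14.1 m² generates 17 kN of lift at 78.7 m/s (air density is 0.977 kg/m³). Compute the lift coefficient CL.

From L = ½ρv²S·CL, rearranging gives CL = 2L/(ρv²S).
CL = 2 × 17000 / (0.977 × 78.7² × 14.1) = 0.398

CL = 0.398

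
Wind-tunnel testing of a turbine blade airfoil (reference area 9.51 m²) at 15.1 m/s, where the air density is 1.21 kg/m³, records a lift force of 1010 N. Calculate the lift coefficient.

From L = ½ρv²S·CL, rearranging gives CL = 2L/(ρv²S).
CL = 2 × 1010 / (1.21 × 15.1² × 9.51) = 0.77

CL = 0.77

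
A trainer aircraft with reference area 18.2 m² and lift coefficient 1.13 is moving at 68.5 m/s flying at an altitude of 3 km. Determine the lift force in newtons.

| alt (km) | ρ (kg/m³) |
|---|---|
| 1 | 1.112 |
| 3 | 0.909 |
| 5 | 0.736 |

L = 43900 N

At 3 km, from the table: ρ = 0.909 kg/m³.
Dynamic pressure q = ½ρv² = ½ × 0.909 × 68.5² = 2133 Pa.
L = q·S·CL = 2133 × 18.2 × 1.13 = 43900 N ≈ 43.9 kN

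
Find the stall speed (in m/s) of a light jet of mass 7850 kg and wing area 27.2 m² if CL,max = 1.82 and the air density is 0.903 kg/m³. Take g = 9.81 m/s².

V_stall = 58.7 m/s

Weight W = mg = 7850 × 9.81 = 77010 N.
From L = ½ρV²S·CL,max = W: V_stall = √(2W/(ρSCL,max)) = √(2·77010/(0.903·27.2·1.82))
V_stall = √3445 = 58.7 m/s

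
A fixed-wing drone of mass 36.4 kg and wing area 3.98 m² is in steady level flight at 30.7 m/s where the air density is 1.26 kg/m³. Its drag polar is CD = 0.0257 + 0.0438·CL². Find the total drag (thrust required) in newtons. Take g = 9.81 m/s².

D = 63.1 N

Level flight ⇒ L = W = m·g = 36.4 × 9.81 = 357.08 N.
q = ½ρv² = ½ × 1.26 × 30.7² = 593.8 Pa.
CL = 2W/(ρv²S) = 2×357.08/(1.26×30.7²×3.98) = 0.1511.
CD = 0.0257 + 0.0438 × 0.1511² = 0.0267.
D = q·S·CD = 593.8 × 3.98 × 0.0267 = 63.1 N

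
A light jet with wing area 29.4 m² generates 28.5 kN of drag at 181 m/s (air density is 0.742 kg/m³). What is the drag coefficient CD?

CD = 0.0798

From D = ½ρv²S·CD, rearranging gives CD = 2D/(ρv²S).
CD = 2 × 28500 / (0.742 × 181² × 29.4) = 0.0798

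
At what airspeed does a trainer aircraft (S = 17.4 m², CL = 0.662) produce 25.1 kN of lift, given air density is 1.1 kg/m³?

L = ½ρv²S·CL ⇒ v = √(2L/(ρ·S·CL))
v = √(2 × 25100 / (1.1 × 17.4 × 0.662)) = √3962 = 62.9 m/s

v = 62.9 m/s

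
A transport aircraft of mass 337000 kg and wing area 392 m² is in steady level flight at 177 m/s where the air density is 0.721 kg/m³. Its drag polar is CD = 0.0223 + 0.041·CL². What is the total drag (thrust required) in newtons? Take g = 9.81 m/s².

D = 2×10^5 N

Weight W = mg = 337000 × 9.81 = 3.306×10^6 N; in level flight L = W.
Dynamic pressure q = 0.5 × 0.721 × 177² = 11290 Pa.
Required CL = L/(qS) = 3.306×10^6/(11290·392) = 0.7467.
CD = 0.0223 + 0.041 × 0.7467² = 0.04516.
D = q·S·CD = 11290 × 392 × 0.04516 = 1.999×10^5 N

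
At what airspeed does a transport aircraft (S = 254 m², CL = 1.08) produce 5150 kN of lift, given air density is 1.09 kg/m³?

v = 186 m/s

L = ½ρv²S·CL ⇒ v = √(2L/(ρ·S·CL))
v = √(2 × 5.15×10^6 / (1.09 × 254 × 1.08)) = √34450 = 186 m/s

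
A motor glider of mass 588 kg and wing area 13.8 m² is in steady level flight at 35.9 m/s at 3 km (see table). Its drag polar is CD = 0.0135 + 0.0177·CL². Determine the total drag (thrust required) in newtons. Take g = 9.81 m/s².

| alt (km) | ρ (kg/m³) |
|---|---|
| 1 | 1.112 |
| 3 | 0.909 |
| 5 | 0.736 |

D = 182 N

At 3 km, from the table: ρ = 0.909 kg/m³.
Weight W = mg = 588 × 9.81 = 5768.3 N; in level flight L = W.
q = ½ρv² = ½ × 0.909 × 35.9² = 585.8 Pa.
CL = 2W/(ρv²S) = 2×5768.3/(0.909×35.9²×13.8) = 0.7136.
CD = 0.0135 + 0.0177 × 0.7136² = 0.02251.
D = q·S·CD = 585.8 × 13.8 × 0.02251 = 182 N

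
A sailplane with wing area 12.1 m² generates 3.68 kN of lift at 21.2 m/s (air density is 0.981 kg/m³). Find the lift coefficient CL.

From L = ½ρv²S·CL, rearranging gives CL = 2L/(ρv²S).
CL = 2 × 3680 / (0.981 × 21.2² × 12.1) = 1.38

CL = 1.38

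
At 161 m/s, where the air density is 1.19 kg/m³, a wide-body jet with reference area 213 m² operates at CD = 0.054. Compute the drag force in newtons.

D = ½ρv²S·CD = ½ × 1.19 × 161² × 213 × 0.054 = 1.77×10^5 N ≈ 177 kN

D = 1.77×10^5 N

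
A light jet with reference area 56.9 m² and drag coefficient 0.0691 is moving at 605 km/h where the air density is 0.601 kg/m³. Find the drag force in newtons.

Convert speed: v = 605 km/h ÷ 3.6 = 168.1 m/s.
D = ½ρv²S·CD = ½ × 0.601 × 168.1² × 56.9 × 0.0691 = 33400 N ≈ 33.4 kN

D = 33400 N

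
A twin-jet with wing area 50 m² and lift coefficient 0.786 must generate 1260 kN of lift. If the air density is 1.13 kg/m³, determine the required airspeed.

v = 238 m/s

L = ½ρv²S·CL ⇒ v = √(2L/(ρ·S·CL))
v = √(2 × 1.26×10^6 / (1.13 × 50 × 0.786)) = √56750 = 238 m/s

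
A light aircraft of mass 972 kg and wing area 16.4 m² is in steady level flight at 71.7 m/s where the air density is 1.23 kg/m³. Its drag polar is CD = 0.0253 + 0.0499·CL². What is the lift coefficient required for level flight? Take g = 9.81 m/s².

CL = 0.184

Weight W = mg = 972 × 9.81 = 9535.3 N; in level flight L = W.
Dynamic pressure q = 0.5 × 1.23 × 71.7² = 3162 Pa.
CL = 2W/(ρv²S) = 2×9535.3/(1.23×71.7²×16.4) = 0.1839.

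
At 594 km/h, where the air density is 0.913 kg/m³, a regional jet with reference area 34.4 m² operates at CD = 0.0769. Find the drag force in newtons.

Convert speed: v = 594 km/h ÷ 3.6 = 165 m/s.
D = ½ρv²S·CD = ½ × 0.913 × 165² × 34.4 × 0.0769 = 32900 N ≈ 32.9 kN

D = 32900 N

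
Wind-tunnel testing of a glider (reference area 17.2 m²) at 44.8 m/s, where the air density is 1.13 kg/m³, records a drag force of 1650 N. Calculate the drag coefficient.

CD = 0.0846

From D = ½ρv²S·CD, rearranging gives CD = 2D/(ρv²S).
CD = 2 × 1650 / (1.13 × 44.8² × 17.2) = 0.0846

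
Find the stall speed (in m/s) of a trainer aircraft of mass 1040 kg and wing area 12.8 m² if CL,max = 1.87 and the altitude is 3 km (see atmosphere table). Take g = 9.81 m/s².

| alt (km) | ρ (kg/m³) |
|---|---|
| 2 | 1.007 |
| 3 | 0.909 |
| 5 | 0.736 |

V_stall = 30.6 m/s

At 3 km, from the table: ρ = 0.909 kg/m³.
At stall, lift equals weight: L = W = m·g = 1040 × 9.81 = 10200 N.
V_stall = √(2W/(ρ·S·CL,max)) = √(2 × 10200 / (0.909 × 12.8 × 1.87))
V_stall = √937.8 = 30.6 m/s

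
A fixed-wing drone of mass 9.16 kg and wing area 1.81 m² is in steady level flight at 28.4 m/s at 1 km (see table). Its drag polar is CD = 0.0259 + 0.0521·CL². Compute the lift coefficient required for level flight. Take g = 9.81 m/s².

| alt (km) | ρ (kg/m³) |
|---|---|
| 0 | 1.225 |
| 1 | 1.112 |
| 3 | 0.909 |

At 1 km, from the table: ρ = 1.112 kg/m³.
Level flight ⇒ L = W = m·g = 9.16 × 9.81 = 89.86 N.
Dynamic pressure q = 0.5 × 1.112 × 28.4² = 448.4 Pa.
CL = W/(q·S) = 89.86 / (448.4 × 1.81) = 0.1107.

CL = 0.111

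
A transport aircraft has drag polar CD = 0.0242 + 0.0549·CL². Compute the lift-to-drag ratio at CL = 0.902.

CD = 0.0242 + 0.0549 × 0.902² = 0.06887
L/D = CL/CD = 0.902 / 0.06887 = 13.1

L/D = 13.1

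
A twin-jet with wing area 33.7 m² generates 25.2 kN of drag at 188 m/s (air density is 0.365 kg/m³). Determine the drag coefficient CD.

CD = 0.116

From D = ½ρv²S·CD, rearranging gives CD = 2D/(ρv²S).
CD = 2 × 25200 / (0.365 × 188² × 33.7) = 0.116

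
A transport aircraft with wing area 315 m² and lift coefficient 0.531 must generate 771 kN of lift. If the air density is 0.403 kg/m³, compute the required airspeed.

L = ½ρv²S·CL ⇒ v = √(2L/(ρ·S·CL))
v = √(2 × 7.71×10^5 / (0.403 × 315 × 0.531)) = √22880 = 151 m/s

v = 151 m/s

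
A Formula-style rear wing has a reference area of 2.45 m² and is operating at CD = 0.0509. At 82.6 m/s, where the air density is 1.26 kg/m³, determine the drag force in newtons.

D = 536 N

Dynamic pressure q = ½ρv² = ½ × 1.26 × 82.6² = 4298 Pa.
D = q·S·CD = 4298 × 2.45 × 0.0509 = 536 N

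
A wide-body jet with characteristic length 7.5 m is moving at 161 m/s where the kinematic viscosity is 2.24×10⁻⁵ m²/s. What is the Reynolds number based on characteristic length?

Re = 5.39×10^7

Re = v·c/ν = 161 × 7.5 / (2.24×10⁻⁵) = 5.39×10^7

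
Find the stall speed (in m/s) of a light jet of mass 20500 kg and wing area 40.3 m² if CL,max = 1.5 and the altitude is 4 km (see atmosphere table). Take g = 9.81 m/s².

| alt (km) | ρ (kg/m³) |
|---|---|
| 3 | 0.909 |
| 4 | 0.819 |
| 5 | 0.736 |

V_stall = 90.1 m/s

At 4 km, from the table: ρ = 0.819 kg/m³.
At stall, lift equals weight: L = W = m·g = 20500 × 9.81 = 2.011×10^5 N.
V_stall = √(2W/(ρ·S·CL,max)) = √(2 × 2.011×10^5 / (0.819 × 40.3 × 1.5))
V_stall = √8124 = 90.1 m/s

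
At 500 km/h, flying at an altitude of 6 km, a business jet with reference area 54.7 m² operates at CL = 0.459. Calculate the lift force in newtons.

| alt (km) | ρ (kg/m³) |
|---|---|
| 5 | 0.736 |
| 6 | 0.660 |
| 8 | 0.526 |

At 6 km, from the table: ρ = 0.660 kg/m³.
Convert speed: v = 500 km/h ÷ 3.6 = 138.9 m/s.
L = ½ρv²S·CL = ½ × 0.66 × 138.9² × 54.7 × 0.459 = 1.6×10^5 N ≈ 160 kN

L = 1.6×10^5 N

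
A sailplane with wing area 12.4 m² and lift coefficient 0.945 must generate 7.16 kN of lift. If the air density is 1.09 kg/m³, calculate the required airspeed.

v = 33.5 m/s

L = ½ρv²S·CL ⇒ v = √(2L/(ρ·S·CL))
v = √(2 × 7160 / (1.09 × 12.4 × 0.945)) = √1121 = 33.5 m/s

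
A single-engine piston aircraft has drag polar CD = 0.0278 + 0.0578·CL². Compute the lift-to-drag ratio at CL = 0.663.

L/D = 12.5

CD = 0.0278 + 0.0578 × 0.663² = 0.05321
L/D = CL/CD = 0.663 / 0.05321 = 12.5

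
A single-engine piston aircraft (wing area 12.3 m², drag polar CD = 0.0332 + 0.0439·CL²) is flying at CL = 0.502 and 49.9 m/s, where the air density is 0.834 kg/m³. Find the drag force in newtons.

D = 565 N

CD = 0.0332 + 0.0439 × 0.502² = 0.04426
D = ½ρv²S·CD = ½ × 0.834 × 49.9² × 12.3 × 0.04426 = 565 N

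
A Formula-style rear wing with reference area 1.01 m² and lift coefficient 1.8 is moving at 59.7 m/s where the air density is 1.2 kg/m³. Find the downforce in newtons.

L = ½ρv²S·CL = ½ × 1.2 × 59.7² × 1.01 × 1.8 = 3890 N

L = 3890 N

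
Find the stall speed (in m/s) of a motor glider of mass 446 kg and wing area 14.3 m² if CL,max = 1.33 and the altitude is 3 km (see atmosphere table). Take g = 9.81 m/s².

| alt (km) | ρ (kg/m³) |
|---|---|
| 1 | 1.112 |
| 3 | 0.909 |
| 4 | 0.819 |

At 3 km, from the table: ρ = 0.909 kg/m³.
At stall, lift equals weight: L = W = m·g = 446 × 9.81 = 4375 N.
V_stall = √(2W/(ρ·S·CL,max)) = √(2 × 4375 / (0.909 × 14.3 × 1.33))
V_stall = √506.2 = 22.5 m/s

V_stall = 22.5 m/s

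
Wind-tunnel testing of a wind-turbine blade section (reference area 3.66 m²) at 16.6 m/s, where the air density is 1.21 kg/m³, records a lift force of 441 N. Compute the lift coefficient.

CL = 0.723

From L = ½ρv²S·CL, rearranging gives CL = 2L/(ρv²S).
CL = 2 × 441 / (1.21 × 16.6² × 3.66) = 0.723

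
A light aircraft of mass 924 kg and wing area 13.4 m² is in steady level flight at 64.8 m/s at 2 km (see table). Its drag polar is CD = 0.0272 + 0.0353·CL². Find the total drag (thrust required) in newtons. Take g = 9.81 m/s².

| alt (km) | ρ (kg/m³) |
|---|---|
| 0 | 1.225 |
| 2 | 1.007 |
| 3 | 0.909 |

D = 873 N

At 2 km, from the table: ρ = 1.007 kg/m³.
In steady level flight, lift balances weight: W = mg = 924 × 9.81 = 9064.4 N.
q = ½ρv² = ½ × 1.007 × 64.8² = 2114 Pa.
CL = 2W/(ρv²S) = 2×9064.4/(1.007×64.8²×13.4) = 0.32.
CD = 0.0272 + 0.0353 × 0.32² = 0.03081.
D = q·S·CD = 2114 × 13.4 × 0.03081 = 873 N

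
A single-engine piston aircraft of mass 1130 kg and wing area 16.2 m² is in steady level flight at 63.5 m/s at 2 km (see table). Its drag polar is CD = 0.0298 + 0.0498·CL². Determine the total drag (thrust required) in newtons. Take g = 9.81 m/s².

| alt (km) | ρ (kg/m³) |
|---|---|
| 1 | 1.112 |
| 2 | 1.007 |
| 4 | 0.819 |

At 2 km, from the table: ρ = 1.007 kg/m³.
In steady level flight, lift balances weight: W = mg = 1130 × 9.81 = 11085 N.
q = ½ρv² = ½ × 1.007 × 63.5² = 2030 Pa.
Required CL = L/(qS) = 11085/(2030·16.2) = 0.337.
CD = 0.0298 + 0.0498 × 0.337² = 0.03546.
D = q·S·CD = 2030 × 16.2 × 0.03546 = 1166 N

D = 1170 N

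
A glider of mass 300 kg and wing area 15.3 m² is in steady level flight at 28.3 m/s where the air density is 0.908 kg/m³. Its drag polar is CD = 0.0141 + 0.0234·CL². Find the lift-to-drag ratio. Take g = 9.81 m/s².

Level flight ⇒ L = W = m·g = 300 × 9.81 = 2943 N.
Dynamic pressure q = 0.5 × 0.908 × 28.3² = 363.6 Pa.
Required CL = L/(qS) = 2943/(363.6·15.3) = 0.529.
CD = 0.0141 + 0.0234 × 0.529² = 0.02065.
L/D = CL/CD = 0.529 / 0.02065 = 25.6

L/D = 25.6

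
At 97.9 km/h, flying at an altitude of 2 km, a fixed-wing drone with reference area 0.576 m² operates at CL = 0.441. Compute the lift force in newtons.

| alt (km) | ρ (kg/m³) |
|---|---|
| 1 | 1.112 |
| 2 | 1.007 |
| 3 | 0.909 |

At 2 km, from the table: ρ = 1.007 kg/m³.
Convert speed: v = 97.9 km/h ÷ 3.6 = 27.19 m/s.
L = ½ρv²S·CL = ½ × 1.007 × 27.19² × 0.576 × 0.441 = 94.6 N

L = 94.6 N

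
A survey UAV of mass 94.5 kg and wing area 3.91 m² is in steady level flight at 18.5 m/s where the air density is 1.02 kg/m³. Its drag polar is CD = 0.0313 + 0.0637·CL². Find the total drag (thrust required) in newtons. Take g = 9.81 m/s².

In steady level flight, lift balances weight: W = mg = 94.5 × 9.81 = 927.05 N.
q = ½ρv² = ½ × 1.02 × 18.5² = 174.5 Pa.
Required CL = L/(qS) = 927.05/(174.5·3.91) = 1.358.
CD = 0.0313 + 0.0637 × 1.358² = 0.1488.
D = q·S·CD = 174.5 × 3.91 × 0.1488 = 101.6 N

D = 102 N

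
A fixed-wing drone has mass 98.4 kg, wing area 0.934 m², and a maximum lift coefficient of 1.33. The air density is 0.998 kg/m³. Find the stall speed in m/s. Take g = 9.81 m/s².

V_stall = 39.5 m/s

Weight W = mg = 98.4 × 9.81 = 965.3 N.
V_stall = √(2W/(ρ·S·CL,max)) = √(2 × 965.3 / (0.998 × 0.934 × 1.33))
V_stall = √1557 = 39.5 m/s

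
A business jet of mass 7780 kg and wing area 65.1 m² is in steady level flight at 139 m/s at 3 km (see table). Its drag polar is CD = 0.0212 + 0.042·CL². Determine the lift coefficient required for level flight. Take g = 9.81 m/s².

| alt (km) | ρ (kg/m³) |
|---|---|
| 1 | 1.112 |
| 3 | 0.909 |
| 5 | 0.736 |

CL = 0.134

At 3 km, from the table: ρ = 0.909 kg/m³.
Level flight ⇒ L = W = m·g = 7780 × 9.81 = 76322 N.
q = ½ρv² = ½ × 0.909 × 139² = 8781 Pa.
CL = W/(q·S) = 76322 / (8781 × 65.1) = 0.1335.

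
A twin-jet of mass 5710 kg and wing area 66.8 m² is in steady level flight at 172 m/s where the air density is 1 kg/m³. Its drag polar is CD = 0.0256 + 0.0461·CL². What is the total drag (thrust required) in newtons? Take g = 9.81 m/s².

D = 25400 N

Level flight ⇒ L = W = m·g = 5710 × 9.81 = 56015 N.
q = ½ρv² = ½ × 1 × 172² = 14790 Pa.
Required CL = L/(qS) = 56015/(14790·66.8) = 0.05669.
CD = 0.0256 + 0.0461 × 0.05669² = 0.02575.
D = q·S·CD = 14790 × 66.8 × 0.02575 = 25440 N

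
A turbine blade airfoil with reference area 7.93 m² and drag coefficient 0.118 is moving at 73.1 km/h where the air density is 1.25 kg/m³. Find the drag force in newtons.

D = 241 N

Convert speed: v = 73.1 km/h ÷ 3.6 = 20.31 m/s.
Dynamic pressure q = ½ρv² = ½ × 1.25 × 20.31² = 257.7 Pa.
D = q·S·CD = 257.7 × 7.93 × 0.118 = 241 N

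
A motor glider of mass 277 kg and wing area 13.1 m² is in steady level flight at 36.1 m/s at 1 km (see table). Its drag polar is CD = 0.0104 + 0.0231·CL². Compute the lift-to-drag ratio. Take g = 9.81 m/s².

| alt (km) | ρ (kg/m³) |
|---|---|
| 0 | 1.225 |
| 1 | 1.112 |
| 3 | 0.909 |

At 1 km, from the table: ρ = 1.112 kg/m³.
In steady level flight, lift balances weight: W = mg = 277 × 9.81 = 2717.4 N.
Dynamic pressure q = 0.5 × 1.112 × 36.1² = 724.6 Pa.
CL = 2W/(ρv²S) = 2×2717.4/(1.112×36.1²×13.1) = 0.2863.
CD = 0.0104 + 0.0231 × 0.2863² = 0.01229.
L/D = CL/CD = 0.2863 / 0.01229 = 23.3

L/D = 23.3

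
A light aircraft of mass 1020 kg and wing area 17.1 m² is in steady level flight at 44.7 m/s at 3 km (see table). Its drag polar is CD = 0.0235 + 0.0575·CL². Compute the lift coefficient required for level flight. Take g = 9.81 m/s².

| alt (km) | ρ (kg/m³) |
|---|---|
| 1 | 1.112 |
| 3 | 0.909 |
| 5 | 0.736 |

CL = 0.644

At 3 km, from the table: ρ = 0.909 kg/m³.
Level flight ⇒ L = W = m·g = 1020 × 9.81 = 10006 N.
q = ½ρv² = ½ × 0.909 × 44.7² = 908.1 Pa.
Required CL = L/(qS) = 10006/(908.1·17.1) = 0.6444.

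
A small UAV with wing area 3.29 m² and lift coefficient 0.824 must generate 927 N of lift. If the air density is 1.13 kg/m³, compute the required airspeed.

v = 24.6 m/s

L = ½ρv²S·CL ⇒ v = √(2L/(ρ·S·CL))
v = √(2 × 927 / (1.13 × 3.29 × 0.824)) = √605.2 = 24.6 m/s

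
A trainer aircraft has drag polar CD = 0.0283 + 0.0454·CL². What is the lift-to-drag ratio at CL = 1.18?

L/D = 12.9

CD = 0.0283 + 0.0454 × 1.18² = 0.09151
L/D = CL/CD = 1.18 / 0.09151 = 12.9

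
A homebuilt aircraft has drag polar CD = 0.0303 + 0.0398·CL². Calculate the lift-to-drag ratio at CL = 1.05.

L/D = 14.2

CD = 0.0303 + 0.0398 × 1.05² = 0.07418
L/D = CL/CD = 1.05 / 0.07418 = 14.2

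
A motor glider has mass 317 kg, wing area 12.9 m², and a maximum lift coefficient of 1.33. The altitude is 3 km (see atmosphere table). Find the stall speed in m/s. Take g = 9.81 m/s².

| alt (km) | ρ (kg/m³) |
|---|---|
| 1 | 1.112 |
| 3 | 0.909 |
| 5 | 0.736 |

V_stall = 20 m/s

At 3 km, from the table: ρ = 0.909 kg/m³.
Weight W = mg = 317 × 9.81 = 3110 N.
From L = ½ρV²S·CL,max = W: V_stall = √(2W/(ρSCL,max)) = √(2·3110/(0.909·12.9·1.33))
V_stall = √398.8 = 20 m/s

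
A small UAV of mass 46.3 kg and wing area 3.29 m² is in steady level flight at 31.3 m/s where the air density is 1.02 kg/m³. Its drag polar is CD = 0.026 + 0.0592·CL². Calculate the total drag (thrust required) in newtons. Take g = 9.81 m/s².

Weight W = mg = 46.3 × 9.81 = 454.2 N; in level flight L = W.
Dynamic pressure q = 0.5 × 1.02 × 31.3² = 499.6 Pa.
CL = 2W/(ρv²S) = 2×454.2/(1.02×31.3²×3.29) = 0.2763.
CD = 0.026 + 0.0592 × 0.2763² = 0.03052.
D = q·S·CD = 499.6 × 3.29 × 0.03052 = 50.17 N

D = 50.2 N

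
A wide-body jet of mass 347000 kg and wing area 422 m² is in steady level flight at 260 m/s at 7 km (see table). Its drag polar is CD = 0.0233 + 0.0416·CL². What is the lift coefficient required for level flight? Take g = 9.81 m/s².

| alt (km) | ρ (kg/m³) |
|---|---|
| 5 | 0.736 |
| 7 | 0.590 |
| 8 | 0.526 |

CL = 0.404

At 7 km, from the table: ρ = 0.590 kg/m³.
In steady level flight, lift balances weight: W = mg = 347000 × 9.81 = 3.4041×10^6 N.
Dynamic pressure q = 0.5 × 0.59 × 260² = 19940 Pa.
CL = 2W/(ρv²S) = 2×3.4041×10^6/(0.59×260²×422) = 0.4045.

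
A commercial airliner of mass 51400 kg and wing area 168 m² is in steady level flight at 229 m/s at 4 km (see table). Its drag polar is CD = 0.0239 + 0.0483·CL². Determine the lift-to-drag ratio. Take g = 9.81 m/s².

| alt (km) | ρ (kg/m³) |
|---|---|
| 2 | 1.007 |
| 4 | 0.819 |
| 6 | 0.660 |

At 4 km, from the table: ρ = 0.819 kg/m³.
In steady level flight, lift balances weight: W = mg = 51400 × 9.81 = 5.0423×10^5 N.
q = ½ρv² = ½ × 0.819 × 229² = 21470 Pa.
CL = 2W/(ρv²S) = 2×5.0423×10^5/(0.819×229²×168) = 0.1398.
CD = 0.0239 + 0.0483 × 0.1398² = 0.02484.
L/D = CL/CD = 0.1398 / 0.02484 = 5.63

L/D = 5.63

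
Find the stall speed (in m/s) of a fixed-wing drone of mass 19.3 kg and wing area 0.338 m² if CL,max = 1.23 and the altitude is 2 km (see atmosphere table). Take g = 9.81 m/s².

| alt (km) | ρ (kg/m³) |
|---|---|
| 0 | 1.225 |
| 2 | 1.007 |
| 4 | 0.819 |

V_stall = 30.1 m/s

At 2 km, from the table: ρ = 1.007 kg/m³.
At stall, lift equals weight: L = W = m·g = 19.3 × 9.81 = 189.3 N.
V_stall = √(2W/(ρ·S·CL,max)) = √(2 × 189.3 / (1.007 × 0.338 × 1.23))
V_stall = √904.5 = 30.1 m/s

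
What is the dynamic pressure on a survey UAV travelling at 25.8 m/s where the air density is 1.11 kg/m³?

q = 369 Pa

q = ½ρv² = ½ × 1.11 × 25.8² = 369 Pa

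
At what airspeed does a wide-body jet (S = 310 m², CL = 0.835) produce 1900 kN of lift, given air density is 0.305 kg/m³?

v = 219 m/s

L = ½ρv²S·CL ⇒ v = √(2L/(ρ·S·CL))
v = √(2 × 1.9×10^6 / (0.305 × 310 × 0.835)) = √48130 = 219 m/s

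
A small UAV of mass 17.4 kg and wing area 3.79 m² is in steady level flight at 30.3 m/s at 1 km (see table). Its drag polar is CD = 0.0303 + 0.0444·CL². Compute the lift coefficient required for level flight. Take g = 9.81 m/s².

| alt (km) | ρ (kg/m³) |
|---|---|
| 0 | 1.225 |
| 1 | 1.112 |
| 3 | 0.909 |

CL = 0.0882

At 1 km, from the table: ρ = 1.112 kg/m³.
Weight W = mg = 17.4 × 9.81 = 170.69 N; in level flight L = W.
Dynamic pressure q = 0.5 × 1.112 × 30.3² = 510.5 Pa.
CL = 2W/(ρv²S) = 2×170.69/(1.112×30.3²×3.79) = 0.08823.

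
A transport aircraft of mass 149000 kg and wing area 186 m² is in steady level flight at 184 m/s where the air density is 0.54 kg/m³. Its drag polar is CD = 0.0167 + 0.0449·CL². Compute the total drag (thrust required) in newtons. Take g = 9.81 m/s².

D = 84800 N

Weight W = mg = 149000 × 9.81 = 1.4617×10^6 N; in level flight L = W.
Dynamic pressure q = 0.5 × 0.54 × 184² = 9141 Pa.
Required CL = L/(qS) = 1.4617×10^6/(9141·186) = 0.8597.
CD = 0.0167 + 0.0449 × 0.8597² = 0.04988.
D = q·S·CD = 9141 × 186 × 0.04988 = 84820 N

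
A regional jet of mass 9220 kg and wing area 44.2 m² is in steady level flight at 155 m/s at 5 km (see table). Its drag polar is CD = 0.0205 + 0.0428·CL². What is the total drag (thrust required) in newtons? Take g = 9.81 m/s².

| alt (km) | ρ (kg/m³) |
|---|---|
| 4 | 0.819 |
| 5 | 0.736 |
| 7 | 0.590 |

D = 8910 N

At 5 km, from the table: ρ = 0.736 kg/m³.
In steady level flight, lift balances weight: W = mg = 9220 × 9.81 = 90448 N.
q = ½ρv² = ½ × 0.736 × 155² = 8841 Pa.
CL = 2W/(ρv²S) = 2×90448/(0.736×155²×44.2) = 0.2315.
CD = 0.0205 + 0.0428 × 0.2315² = 0.02279.
D = q·S·CD = 8841 × 44.2 × 0.02279 = 8907 N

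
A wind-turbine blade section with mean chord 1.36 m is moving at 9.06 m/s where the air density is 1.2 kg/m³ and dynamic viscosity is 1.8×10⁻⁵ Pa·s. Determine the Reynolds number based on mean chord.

Re = ρ·v·c/μ = 1.2 × 9.06 × 1.36 / (1.8×10⁻⁵) = 8.21×10^5

Re = 8.21×10^5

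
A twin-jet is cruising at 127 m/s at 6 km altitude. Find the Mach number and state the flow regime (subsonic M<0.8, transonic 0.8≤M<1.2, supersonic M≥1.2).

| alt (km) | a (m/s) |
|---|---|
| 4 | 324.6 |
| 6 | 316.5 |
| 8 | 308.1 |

At 6 km, from the table: a = 316.5 m/s.
M = v/a = 127 / 316.5 = 0.401
M = 0.401 → subsonic.

M = 0.401 (subsonic)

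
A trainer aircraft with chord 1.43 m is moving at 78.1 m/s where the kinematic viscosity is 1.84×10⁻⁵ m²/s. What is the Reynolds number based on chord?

Re = 6.07×10^6

Re = v·c/ν = 78.1 × 1.43 / (1.84×10⁻⁵) = 6.07×10^6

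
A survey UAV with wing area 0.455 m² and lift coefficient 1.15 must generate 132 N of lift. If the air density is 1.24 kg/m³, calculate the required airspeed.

v = 20.2 m/s

L = ½ρv²S·CL ⇒ v = √(2L/(ρ·S·CL))
v = √(2 × 132 / (1.24 × 0.455 × 1.15)) = √406.9 = 20.2 m/s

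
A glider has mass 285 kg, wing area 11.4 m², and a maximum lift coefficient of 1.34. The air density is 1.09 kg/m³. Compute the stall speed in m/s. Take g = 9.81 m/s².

At stall, lift equals weight: L = W = m·g = 285 × 9.81 = 2796 N.
V_stall = √(2W/(ρ·S·CL,max)) = √(2 × 2796 / (1.09 × 11.4 × 1.34))
V_stall = √335.8 = 18.3 m/s

V_stall = 18.3 m/s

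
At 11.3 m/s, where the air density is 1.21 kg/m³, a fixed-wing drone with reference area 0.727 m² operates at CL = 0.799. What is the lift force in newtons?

L = ½ρv²S·CL = ½ × 1.21 × 11.3² × 0.727 × 0.799 = 44.9 N

L = 44.9 N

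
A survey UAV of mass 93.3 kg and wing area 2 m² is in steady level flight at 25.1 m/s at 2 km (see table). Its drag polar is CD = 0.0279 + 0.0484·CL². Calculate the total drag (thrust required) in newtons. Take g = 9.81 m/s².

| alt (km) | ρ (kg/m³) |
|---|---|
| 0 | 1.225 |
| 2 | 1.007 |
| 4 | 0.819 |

At 2 km, from the table: ρ = 1.007 kg/m³.
Weight W = mg = 93.3 × 9.81 = 915.27 N; in level flight L = W.
Dynamic pressure q = 0.5 × 1.007 × 25.1² = 317.2 Pa.
CL = W/(q·S) = 915.27 / (317.2 × 2) = 1.443.
CD = 0.0279 + 0.0484 × 1.443² = 0.1286.
D = q·S·CD = 317.2 × 2 × 0.1286 = 81.61 N

D = 81.6 N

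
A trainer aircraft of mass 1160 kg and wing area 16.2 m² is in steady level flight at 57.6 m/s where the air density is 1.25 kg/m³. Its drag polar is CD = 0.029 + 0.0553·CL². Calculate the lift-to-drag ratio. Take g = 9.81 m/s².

Level flight ⇒ L = W = m·g = 1160 × 9.81 = 11380 N.
q = ½ρv² = ½ × 1.25 × 57.6² = 2074 Pa.
Required CL = L/(qS) = 11380/(2074·16.2) = 0.3388.
CD = 0.029 + 0.0553 × 0.3388² = 0.03535.
L/D = CL/CD = 0.3388 / 0.03535 = 9.58

L/D = 9.58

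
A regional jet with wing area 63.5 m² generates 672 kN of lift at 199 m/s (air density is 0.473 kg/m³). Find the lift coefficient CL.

From L = ½ρv²S·CL, rearranging gives CL = 2L/(ρv²S).
CL = 2 × 6.72×10^5 / (0.473 × 199² × 63.5) = 1.13

CL = 1.13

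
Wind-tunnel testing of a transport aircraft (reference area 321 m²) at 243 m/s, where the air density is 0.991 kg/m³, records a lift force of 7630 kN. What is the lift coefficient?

CL = 0.812

From L = ½ρv²S·CL, rearranging gives CL = 2L/(ρv²S).
CL = 2 × 7.63×10^6 / (0.991 × 243² × 321) = 0.812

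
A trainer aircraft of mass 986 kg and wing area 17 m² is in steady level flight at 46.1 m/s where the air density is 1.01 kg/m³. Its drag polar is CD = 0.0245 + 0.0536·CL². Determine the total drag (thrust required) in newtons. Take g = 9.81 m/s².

Weight W = mg = 986 × 9.81 = 9672.7 N; in level flight L = W.
Dynamic pressure q = 0.5 × 1.01 × 46.1² = 1073 Pa.
CL = W/(q·S) = 9672.7 / (1073 × 17) = 0.5302.
CD = 0.0245 + 0.0536 × 0.5302² = 0.03957.
D = q·S·CD = 1073 × 17 × 0.03957 = 721.9 N

D = 722 N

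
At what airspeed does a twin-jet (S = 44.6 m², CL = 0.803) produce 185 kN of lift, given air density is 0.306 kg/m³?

v = 184 m/s

L = ½ρv²S·CL ⇒ v = √(2L/(ρ·S·CL))
v = √(2 × 1.85×10^5 / (0.306 × 44.6 × 0.803)) = √33760 = 184 m/s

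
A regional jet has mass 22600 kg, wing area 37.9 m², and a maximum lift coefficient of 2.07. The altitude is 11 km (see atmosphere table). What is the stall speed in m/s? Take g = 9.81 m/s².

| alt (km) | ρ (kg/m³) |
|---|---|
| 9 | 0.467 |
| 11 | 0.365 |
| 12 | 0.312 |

At 11 km, from the table: ρ = 0.365 kg/m³.
At stall, lift equals weight: L = W = m·g = 22600 × 9.81 = 2.217×10^5 N.
V_stall = √(2W/(ρ·S·CL,max)) = √(2 × 2.217×10^5 / (0.365 × 37.9 × 2.07))
V_stall = √15480 = 124 m/s

V_stall = 124 m/s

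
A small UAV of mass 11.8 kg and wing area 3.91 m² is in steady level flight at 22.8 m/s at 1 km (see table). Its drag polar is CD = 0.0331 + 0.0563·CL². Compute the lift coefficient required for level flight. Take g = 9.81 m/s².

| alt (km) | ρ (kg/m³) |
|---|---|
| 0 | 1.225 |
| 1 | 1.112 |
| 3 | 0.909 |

At 1 km, from the table: ρ = 1.112 kg/m³.
In steady level flight, lift balances weight: W = mg = 11.8 × 9.81 = 115.76 N.
q = ½ρv² = ½ × 1.112 × 22.8² = 289 Pa.
CL = W/(q·S) = 115.76 / (289 × 3.91) = 0.1024.

CL = 0.102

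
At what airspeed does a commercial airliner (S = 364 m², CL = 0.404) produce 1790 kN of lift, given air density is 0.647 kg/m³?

L = ½ρv²S·CL ⇒ v = √(2L/(ρ·S·CL))
v = √(2 × 1.79×10^6 / (0.647 × 364 × 0.404)) = √37630 = 194 m/s

v = 194 m/s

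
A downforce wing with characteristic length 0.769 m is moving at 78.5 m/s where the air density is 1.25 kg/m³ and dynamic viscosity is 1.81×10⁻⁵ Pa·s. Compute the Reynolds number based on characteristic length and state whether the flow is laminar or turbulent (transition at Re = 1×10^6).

Re = 4.17×10^6 (turbulent)

Re = ρ·v·c/μ = 1.25 × 78.5 × 0.769 / (1.81×10⁻⁵) = 4.17×10^6
Since 4.17×10^6 > 1×10^6, the flow is turbulent.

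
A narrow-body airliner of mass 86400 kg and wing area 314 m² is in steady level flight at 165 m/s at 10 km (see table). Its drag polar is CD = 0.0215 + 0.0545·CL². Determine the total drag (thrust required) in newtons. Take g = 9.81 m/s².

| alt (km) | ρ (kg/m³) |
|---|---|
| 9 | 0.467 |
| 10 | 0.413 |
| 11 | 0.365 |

At 10 km, from the table: ρ = 0.413 kg/m³.
Level flight ⇒ L = W = m·g = 86400 × 9.81 = 8.4758×10^5 N.
q = ½ρv² = ½ × 0.413 × 165² = 5622 Pa.
CL = W/(q·S) = 8.4758×10^5 / (5622 × 314) = 0.4801.
CD = 0.0215 + 0.0545 × 0.4801² = 0.03406.
D = q·S·CD = 5622 × 314 × 0.03406 = 60130 N

D = 60100 N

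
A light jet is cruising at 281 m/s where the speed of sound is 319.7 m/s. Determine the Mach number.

M = 0.879

M = v/a = 281 / 319.7 = 0.879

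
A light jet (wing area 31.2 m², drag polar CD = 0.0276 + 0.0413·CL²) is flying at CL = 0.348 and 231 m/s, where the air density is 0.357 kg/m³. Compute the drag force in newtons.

D = 9690 N

CD = 0.0276 + 0.0413 × 0.348² = 0.0326
D = ½ρv²S·CD = ½ × 0.357 × 231² × 31.2 × 0.0326 = 9690 N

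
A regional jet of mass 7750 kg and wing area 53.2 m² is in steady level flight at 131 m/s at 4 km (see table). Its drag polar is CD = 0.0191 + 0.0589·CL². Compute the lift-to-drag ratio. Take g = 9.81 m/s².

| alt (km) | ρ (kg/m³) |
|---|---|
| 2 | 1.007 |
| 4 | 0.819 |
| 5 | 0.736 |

L/D = 9.44

At 4 km, from the table: ρ = 0.819 kg/m³.
Level flight ⇒ L = W = m·g = 7750 × 9.81 = 76028 N.
Dynamic pressure q = 0.5 × 0.819 × 131² = 7027 Pa.
CL = W/(q·S) = 76028 / (7027 × 53.2) = 0.2034.
CD = 0.0191 + 0.0589 × 0.2034² = 0.02154.
L/D = CL/CD = 0.2034 / 0.02154 = 9.44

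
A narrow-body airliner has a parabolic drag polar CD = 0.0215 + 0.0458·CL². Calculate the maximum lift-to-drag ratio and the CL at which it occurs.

For CD = CD0 + K·CL², (L/D)max occurs at CL* = √(CD0/K) and equals 1/(2√(K·CD0)).
(L/D)max = 1/(2√(0.0458 × 0.0215)) = 1/(2 × 0.03138) = 15.9
CL* = √(0.0215/0.0458) = 0.685

(L/D)max = 15.9, at CL = 0.685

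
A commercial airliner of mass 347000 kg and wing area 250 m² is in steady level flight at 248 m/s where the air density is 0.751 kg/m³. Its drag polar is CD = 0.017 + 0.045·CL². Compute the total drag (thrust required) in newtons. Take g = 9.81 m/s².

Weight W = mg = 347000 × 9.81 = 3.4041×10^6 N; in level flight L = W.
Dynamic pressure q = 0.5 × 0.751 × 248² = 23090 Pa.
CL = 2W/(ρv²S) = 2×3.4041×10^6/(0.751×248²×250) = 0.5896.
CD = 0.017 + 0.045 × 0.5896² = 0.03264.
D = q·S·CD = 23090 × 250 × 0.03264 = 1.885×10^5 N

D = 1.88×10^5 N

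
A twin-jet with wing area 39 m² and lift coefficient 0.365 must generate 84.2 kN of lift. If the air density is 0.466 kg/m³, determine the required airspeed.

v = 159 m/s

L = ½ρv²S·CL ⇒ v = √(2L/(ρ·S·CL))
v = √(2 × 84200 / (0.466 × 39 × 0.365)) = √25390 = 159 m/s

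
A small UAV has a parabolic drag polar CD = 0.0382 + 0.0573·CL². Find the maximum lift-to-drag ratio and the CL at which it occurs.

For CD = CD0 + K·CL², (L/D)max occurs at CL* = √(CD0/K) and equals 1/(2√(K·CD0)).
(L/D)max = 1/(2√(0.0573 × 0.0382)) = 1/(2 × 0.04679) = 10.7
CL* = √(0.0382/0.0573) = 0.816

(L/D)max = 10.7, at CL = 0.816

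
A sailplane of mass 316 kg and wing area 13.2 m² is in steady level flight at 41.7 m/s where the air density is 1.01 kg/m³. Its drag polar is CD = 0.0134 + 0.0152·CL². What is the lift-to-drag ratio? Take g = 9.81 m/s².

Level flight ⇒ L = W = m·g = 316 × 9.81 = 3100 N.
q = ½ρv² = ½ × 1.01 × 41.7² = 878.1 Pa.
Required CL = L/(qS) = 3100/(878.1·13.2) = 0.2674.
CD = 0.0134 + 0.0152 × 0.2674² = 0.01449.
L/D = CL/CD = 0.2674 / 0.01449 = 18.5

L/D = 18.5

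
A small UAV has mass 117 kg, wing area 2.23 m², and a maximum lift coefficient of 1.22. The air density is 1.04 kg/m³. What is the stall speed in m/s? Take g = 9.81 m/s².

V_stall = 28.5 m/s

Weight W = mg = 117 × 9.81 = 1148 N.
V_stall = √(2W/(ρ·S·CL,max)) = √(2 × 1148 / (1.04 × 2.23 × 1.22))
V_stall = √811.3 = 28.5 m/s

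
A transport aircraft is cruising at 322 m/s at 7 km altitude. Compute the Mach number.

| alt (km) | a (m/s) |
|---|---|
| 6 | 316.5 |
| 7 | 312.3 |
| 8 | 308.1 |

M = 1.03

At 7 km, from the table: a = 312.3 m/s.
M = v/a = 322 / 312.3 = 1.03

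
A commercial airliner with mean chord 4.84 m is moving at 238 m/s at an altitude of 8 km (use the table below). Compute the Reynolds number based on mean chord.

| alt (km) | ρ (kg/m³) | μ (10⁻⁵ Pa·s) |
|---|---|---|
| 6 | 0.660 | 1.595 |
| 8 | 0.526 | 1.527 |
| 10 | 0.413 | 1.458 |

Re = 3.97×10^7

At 8 km, from the table: ρ = 0.526 kg/m³, μ = 1.527×10⁻⁵ Pa·s.
Re = ρ·v·c/μ = 0.526 × 238 × 4.84 / (1.527×10⁻⁵) = 3.97×10^7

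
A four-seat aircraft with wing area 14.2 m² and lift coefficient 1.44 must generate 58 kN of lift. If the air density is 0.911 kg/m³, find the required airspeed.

v = 78.9 m/s

L = ½ρv²S·CL ⇒ v = √(2L/(ρ·S·CL))
v = √(2 × 58000 / (0.911 × 14.2 × 1.44)) = √6227 = 78.9 m/s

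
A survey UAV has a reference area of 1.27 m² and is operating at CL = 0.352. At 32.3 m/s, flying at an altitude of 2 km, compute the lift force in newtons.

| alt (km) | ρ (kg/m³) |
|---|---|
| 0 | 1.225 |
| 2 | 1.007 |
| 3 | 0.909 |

At 2 km, from the table: ρ = 1.007 kg/m³.
L = ½ρv²S·CL = ½ × 1.007 × 32.3² × 1.27 × 0.352 = 235 N

L = 235 N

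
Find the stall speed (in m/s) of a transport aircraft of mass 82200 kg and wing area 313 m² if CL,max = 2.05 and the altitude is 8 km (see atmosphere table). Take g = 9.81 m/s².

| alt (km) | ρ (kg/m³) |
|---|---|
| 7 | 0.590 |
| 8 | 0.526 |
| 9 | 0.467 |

V_stall = 69.1 m/s

At 8 km, from the table: ρ = 0.526 kg/m³.
Stall occurs when L = W at CL,max. W = mg = 82200 × 9.81 = 8.064×10^5 N.
From L = ½ρV²S·CL,max = W: V_stall = √(2W/(ρSCL,max)) = √(2·8.064×10^5/(0.526·313·2.05))
V_stall = √4778 = 69.1 m/s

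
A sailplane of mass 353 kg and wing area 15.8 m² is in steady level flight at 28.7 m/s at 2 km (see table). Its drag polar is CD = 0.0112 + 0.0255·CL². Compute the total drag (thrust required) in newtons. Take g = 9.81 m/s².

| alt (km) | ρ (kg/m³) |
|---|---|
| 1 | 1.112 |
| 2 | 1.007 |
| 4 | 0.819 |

At 2 km, from the table: ρ = 1.007 kg/m³.
Level flight ⇒ L = W = m·g = 353 × 9.81 = 3462.9 N.
Dynamic pressure q = 0.5 × 1.007 × 28.7² = 414.7 Pa.
CL = W/(q·S) = 3462.9 / (414.7 × 15.8) = 0.5285.
CD = 0.0112 + 0.0255 × 0.5285² = 0.01832.
D = q·S·CD = 414.7 × 15.8 × 0.01832 = 120.1 N

D = 120 N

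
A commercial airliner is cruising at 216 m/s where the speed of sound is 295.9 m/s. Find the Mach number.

M = 0.73

M = v/a = 216 / 295.9 = 0.73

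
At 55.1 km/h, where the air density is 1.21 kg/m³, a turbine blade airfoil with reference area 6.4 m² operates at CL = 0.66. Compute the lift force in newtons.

L = 599 N

Convert speed: v = 55.1 km/h ÷ 3.6 = 15.31 m/s.
L = ½ρv²S·CL = ½ × 1.21 × 15.31² × 6.4 × 0.66 = 599 N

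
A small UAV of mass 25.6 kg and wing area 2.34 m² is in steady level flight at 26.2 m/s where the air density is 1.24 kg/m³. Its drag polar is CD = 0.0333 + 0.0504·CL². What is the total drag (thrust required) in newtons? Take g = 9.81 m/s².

Level flight ⇒ L = W = m·g = 25.6 × 9.81 = 251.14 N.
q = ½ρv² = ½ × 1.24 × 26.2² = 425.6 Pa.
CL = 2W/(ρv²S) = 2×251.14/(1.24×26.2²×2.34) = 0.2522.
CD = 0.0333 + 0.0504 × 0.2522² = 0.03651.
D = q·S·CD = 425.6 × 2.34 × 0.03651 = 36.35 N

D = 36.4 N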